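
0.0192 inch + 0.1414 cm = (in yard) 0.00208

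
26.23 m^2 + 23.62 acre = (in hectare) 9.561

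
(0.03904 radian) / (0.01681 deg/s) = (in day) 0.00154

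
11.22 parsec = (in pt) 9.814e+20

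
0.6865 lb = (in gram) 311.4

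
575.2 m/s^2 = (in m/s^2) 575.2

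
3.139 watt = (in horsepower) 0.004209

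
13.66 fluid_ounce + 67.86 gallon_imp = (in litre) 308.9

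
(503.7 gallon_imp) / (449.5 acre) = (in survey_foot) 4.13e-06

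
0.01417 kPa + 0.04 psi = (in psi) 0.04206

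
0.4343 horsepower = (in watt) 323.9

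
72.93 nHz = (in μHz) 0.07293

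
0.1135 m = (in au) 7.587e-13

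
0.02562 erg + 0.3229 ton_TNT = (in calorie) 3.229e+08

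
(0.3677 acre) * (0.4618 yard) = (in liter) 6.283e+05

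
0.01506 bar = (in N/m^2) 1506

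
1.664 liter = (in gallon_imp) 0.366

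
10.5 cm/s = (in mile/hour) 0.2349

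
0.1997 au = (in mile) 1.856e+07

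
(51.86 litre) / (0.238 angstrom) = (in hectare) 2.179e+05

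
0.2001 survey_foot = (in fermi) 6.099e+13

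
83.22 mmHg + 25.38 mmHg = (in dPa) 1.448e+05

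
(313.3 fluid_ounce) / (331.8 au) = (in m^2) 1.867e-16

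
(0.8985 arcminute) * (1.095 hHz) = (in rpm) 0.2733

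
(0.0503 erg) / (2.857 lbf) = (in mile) 2.459e-13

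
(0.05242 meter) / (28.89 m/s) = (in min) 3.024e-05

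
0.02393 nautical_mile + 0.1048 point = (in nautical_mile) 0.02393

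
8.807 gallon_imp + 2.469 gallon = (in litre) 49.38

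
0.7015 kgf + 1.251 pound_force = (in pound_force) 2.798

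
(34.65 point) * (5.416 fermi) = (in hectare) 6.62e-21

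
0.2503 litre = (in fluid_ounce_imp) 8.809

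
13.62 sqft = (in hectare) 0.0001265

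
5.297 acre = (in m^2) 2.144e+04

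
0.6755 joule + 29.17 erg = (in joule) 0.6755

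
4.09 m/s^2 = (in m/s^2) 4.09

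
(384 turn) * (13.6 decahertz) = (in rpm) 3.133e+06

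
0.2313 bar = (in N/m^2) 2.313e+04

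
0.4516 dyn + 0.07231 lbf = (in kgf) 0.0328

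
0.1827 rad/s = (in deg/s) 10.47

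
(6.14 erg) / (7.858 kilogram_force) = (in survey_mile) 4.951e-12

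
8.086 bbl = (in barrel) 8.086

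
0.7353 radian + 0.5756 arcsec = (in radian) 0.7353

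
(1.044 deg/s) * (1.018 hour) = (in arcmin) 2.296e+05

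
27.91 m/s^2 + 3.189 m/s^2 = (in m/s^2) 31.1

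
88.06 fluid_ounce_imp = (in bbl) 0.01574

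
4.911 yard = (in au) 3.002e-11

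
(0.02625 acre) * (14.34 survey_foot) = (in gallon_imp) 1.021e+05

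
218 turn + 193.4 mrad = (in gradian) 8.721e+04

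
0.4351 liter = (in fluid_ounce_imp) 15.31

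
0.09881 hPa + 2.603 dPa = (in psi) 0.001471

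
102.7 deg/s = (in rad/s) 1.792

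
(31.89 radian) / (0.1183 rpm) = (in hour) 0.7151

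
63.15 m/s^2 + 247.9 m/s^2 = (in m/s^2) 311.1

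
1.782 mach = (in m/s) 606.8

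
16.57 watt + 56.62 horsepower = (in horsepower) 56.64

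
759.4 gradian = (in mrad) 1.193e+04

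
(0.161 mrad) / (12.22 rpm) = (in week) 2.08e-10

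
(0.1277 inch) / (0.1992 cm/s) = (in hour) 0.0004523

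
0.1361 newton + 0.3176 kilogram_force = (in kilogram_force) 0.3315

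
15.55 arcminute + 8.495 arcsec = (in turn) 0.0007265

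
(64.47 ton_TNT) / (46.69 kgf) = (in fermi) 5.891e+23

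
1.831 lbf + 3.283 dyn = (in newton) 8.145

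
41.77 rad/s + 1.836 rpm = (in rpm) 400.7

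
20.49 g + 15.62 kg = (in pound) 34.48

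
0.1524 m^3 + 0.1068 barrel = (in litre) 169.4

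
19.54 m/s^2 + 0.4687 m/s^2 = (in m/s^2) 20.01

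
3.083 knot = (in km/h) 5.71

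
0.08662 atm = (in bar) 0.08777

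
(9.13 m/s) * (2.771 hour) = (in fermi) 9.108e+19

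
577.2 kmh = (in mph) 358.7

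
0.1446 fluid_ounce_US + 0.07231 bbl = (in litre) 11.5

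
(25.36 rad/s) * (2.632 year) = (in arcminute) 7.236e+12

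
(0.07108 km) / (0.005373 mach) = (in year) 1.232e-06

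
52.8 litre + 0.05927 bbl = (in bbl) 0.3914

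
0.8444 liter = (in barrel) 0.005311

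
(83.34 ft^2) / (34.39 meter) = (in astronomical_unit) 1.505e-12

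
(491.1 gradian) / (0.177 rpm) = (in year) 1.32e-05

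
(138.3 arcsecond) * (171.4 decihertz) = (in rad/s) 0.01149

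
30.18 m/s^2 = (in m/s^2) 30.18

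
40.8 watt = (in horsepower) 0.05471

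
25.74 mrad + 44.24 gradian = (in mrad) 720.7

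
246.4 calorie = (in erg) 1.031e+10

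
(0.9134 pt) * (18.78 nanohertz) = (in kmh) 2.179e-11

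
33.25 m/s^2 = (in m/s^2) 33.25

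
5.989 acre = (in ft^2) 2.609e+05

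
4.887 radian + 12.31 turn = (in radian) 82.23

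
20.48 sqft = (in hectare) 0.0001903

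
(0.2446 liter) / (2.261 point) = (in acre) 7.578e-05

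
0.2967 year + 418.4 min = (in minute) 1.564e+05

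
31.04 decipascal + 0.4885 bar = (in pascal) 4.885e+04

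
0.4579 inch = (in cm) 1.163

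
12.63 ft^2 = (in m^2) 1.173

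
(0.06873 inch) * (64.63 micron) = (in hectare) 1.128e-11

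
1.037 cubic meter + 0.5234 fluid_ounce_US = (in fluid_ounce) 3.507e+04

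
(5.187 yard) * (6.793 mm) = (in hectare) 3.222e-06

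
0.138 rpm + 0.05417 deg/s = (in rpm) 0.147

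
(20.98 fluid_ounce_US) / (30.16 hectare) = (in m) 2.057e-09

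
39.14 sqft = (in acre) 0.0008985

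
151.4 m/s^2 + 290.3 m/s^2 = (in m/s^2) 441.7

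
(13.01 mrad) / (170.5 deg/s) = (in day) 5.06e-08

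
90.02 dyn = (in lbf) 0.0002024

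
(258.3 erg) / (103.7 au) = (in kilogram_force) 1.698e-19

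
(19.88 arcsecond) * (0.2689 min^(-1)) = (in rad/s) 4.319e-07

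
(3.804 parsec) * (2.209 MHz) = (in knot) 5.04e+23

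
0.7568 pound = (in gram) 343.3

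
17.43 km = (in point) 4.941e+07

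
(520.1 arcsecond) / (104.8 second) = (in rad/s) 2.406e-05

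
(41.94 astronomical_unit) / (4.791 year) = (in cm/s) 4.153e+06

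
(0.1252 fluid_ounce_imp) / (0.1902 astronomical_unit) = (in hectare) 1.25e-20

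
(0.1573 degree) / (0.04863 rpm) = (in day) 6.24e-06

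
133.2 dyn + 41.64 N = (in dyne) 4.164e+06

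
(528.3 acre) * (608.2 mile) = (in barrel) 1.316e+13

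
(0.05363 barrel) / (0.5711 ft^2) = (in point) 455.5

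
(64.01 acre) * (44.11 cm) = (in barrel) 7.187e+05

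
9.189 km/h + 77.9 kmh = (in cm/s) 2419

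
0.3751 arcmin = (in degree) 0.006252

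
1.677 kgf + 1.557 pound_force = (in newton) 23.37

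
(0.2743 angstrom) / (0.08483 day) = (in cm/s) 3.743e-13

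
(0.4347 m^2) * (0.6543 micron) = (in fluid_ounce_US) 0.009618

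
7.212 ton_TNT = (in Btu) 2.86e+07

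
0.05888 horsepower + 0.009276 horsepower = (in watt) 50.82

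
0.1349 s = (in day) 1.561e-06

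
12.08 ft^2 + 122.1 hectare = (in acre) 301.7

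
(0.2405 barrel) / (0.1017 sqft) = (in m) 4.047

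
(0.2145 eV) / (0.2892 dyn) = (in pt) 3.369e-11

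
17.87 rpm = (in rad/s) 1.871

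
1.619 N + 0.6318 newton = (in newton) 2.251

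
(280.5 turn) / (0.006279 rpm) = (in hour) 744.5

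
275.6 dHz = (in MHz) 2.756e-05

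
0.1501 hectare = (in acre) 0.3709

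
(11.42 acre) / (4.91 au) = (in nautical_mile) 3.397e-11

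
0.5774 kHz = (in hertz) 577.4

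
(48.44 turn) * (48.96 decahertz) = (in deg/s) 8.538e+06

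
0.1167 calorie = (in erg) 4.883e+06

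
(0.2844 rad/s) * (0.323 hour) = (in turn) 52.63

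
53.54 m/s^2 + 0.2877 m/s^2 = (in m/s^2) 53.83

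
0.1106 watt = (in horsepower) 0.0001483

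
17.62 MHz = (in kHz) 1.762e+04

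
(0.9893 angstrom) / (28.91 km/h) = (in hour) 3.422e-15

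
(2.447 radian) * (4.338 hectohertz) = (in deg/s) 6.082e+04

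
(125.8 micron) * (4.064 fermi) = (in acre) 1.263e-22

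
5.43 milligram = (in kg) 5.43e-06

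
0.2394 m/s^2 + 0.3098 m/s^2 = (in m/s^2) 0.5492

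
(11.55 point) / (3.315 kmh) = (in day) 5.121e-08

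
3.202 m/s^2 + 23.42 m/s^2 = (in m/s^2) 26.62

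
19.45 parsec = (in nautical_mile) 3.241e+14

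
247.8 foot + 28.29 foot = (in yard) 92.03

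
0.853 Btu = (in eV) 5.617e+21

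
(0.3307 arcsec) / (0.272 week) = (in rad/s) 9.746e-12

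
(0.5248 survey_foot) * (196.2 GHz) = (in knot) 6.101e+10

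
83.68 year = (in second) 2.639e+09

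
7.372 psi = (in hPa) 508.3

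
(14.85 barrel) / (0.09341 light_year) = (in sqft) 2.876e-14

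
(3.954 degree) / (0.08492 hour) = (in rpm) 0.002156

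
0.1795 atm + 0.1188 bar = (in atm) 0.2967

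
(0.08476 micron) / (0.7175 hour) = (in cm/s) 3.281e-09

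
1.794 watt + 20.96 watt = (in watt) 22.75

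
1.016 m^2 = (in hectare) 0.0001016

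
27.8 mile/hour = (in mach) 0.0365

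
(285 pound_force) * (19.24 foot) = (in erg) 7.434e+10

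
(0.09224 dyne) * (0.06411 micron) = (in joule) 5.914e-14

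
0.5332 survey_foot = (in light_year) 1.718e-17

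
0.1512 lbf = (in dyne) 6.726e+04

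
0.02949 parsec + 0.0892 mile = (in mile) 5.654e+11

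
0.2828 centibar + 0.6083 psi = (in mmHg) 33.58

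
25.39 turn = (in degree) 9140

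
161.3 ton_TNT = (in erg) 6.749e+18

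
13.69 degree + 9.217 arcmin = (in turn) 0.03845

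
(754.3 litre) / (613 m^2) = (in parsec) 3.988e-20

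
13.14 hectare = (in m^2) 1.314e+05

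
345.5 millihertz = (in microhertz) 3.455e+05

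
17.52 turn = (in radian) 110.1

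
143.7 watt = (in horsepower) 0.1927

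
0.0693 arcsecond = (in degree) 1.925e-05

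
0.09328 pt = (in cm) 0.003291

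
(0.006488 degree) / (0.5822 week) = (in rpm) 3.071e-09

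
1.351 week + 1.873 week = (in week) 3.224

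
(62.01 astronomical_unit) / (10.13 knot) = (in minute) 2.967e+10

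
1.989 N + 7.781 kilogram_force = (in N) 78.29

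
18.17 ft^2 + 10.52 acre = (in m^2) 4.257e+04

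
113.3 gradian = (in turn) 0.2833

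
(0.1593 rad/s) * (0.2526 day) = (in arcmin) 1.195e+07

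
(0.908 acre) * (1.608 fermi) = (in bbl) 3.716e-11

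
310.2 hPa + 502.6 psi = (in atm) 34.51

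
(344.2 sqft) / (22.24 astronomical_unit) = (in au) 6.425e-23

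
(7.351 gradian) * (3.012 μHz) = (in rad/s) 3.478e-07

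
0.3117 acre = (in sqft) 1.358e+04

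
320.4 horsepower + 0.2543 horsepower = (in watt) 2.391e+05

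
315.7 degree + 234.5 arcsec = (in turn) 0.8771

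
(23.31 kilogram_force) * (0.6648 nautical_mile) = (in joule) 2.814e+05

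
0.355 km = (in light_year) 3.752e-14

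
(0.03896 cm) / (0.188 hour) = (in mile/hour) 1.288e-06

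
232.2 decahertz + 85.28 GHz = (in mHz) 8.528e+13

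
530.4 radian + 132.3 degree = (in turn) 84.78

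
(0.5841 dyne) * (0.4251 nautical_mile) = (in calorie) 0.001099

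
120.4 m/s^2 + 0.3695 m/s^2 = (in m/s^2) 120.8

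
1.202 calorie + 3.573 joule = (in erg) 8.602e+07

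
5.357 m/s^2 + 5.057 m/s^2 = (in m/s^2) 10.41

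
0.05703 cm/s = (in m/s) 0.0005703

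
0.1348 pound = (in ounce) 2.157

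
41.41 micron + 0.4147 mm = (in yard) 0.0004988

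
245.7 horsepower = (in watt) 1.832e+05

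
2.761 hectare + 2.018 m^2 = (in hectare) 2.761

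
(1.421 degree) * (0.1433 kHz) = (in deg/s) 203.6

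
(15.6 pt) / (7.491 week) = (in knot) 2.361e-09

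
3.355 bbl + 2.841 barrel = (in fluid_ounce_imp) 3.467e+04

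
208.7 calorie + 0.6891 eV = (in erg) 8.732e+09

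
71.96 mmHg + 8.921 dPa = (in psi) 1.392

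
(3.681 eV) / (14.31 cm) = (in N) 4.121e-18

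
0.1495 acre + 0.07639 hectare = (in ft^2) 1.473e+04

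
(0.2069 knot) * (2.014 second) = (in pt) 607.7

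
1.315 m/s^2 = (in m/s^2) 1.315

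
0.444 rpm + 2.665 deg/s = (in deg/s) 5.329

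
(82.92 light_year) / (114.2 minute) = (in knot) 2.226e+14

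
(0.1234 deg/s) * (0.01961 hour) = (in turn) 0.0242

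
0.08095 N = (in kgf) 0.008255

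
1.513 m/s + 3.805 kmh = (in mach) 0.007548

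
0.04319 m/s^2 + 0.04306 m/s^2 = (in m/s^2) 0.08625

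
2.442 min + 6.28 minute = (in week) 0.0008653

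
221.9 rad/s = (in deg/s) 1.271e+04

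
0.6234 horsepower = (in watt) 464.9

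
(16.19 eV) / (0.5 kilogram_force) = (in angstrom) 5.29e-09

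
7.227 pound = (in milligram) 3.278e+06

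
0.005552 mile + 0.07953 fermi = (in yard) 9.772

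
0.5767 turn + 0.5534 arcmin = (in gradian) 230.7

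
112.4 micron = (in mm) 0.1124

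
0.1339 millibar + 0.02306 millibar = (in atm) 0.0001549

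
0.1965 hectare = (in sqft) 2.115e+04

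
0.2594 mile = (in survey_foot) 1370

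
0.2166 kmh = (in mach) 0.0001767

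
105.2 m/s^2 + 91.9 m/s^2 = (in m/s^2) 197.1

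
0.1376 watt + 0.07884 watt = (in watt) 0.2164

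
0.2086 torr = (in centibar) 0.02781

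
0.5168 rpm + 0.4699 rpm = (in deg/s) 5.92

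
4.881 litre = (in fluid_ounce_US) 165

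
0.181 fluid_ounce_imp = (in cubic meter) 5.143e-06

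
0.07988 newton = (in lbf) 0.01796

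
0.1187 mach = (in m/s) 40.42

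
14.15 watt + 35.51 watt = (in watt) 49.66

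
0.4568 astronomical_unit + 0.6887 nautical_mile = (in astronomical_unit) 0.4568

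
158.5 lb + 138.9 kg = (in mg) 2.108e+08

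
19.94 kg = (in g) 1.994e+04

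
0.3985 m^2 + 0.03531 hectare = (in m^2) 353.5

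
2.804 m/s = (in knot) 5.451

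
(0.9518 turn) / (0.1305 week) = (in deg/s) 0.004341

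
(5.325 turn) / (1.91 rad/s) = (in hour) 0.004866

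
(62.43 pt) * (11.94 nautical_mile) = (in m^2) 487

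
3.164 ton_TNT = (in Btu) 1.255e+07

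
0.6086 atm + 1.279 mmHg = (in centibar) 61.84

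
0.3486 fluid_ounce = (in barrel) 6.484e-05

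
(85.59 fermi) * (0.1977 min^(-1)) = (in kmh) 1.015e-15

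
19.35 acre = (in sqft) 8.429e+05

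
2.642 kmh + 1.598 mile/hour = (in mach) 0.004253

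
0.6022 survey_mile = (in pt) 2.747e+06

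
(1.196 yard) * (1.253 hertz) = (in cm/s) 137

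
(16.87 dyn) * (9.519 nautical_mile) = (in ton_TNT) 7.108e-10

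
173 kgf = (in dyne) 1.697e+08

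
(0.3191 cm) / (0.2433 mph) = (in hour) 8.15e-06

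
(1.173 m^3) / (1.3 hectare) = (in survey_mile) 5.607e-08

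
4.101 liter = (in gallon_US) 1.083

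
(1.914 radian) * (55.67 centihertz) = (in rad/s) 1.066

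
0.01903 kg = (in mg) 1.903e+04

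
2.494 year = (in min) 1.311e+06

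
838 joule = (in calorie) 200.3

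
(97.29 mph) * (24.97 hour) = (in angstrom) 3.91e+16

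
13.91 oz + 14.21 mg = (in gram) 394.4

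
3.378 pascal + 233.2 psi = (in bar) 16.08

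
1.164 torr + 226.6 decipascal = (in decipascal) 1778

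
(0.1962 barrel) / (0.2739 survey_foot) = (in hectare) 3.736e-05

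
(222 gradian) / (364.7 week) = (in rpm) 1.51e-07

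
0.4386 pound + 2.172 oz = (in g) 260.5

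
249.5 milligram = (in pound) 0.0005501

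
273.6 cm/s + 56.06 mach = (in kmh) 6.873e+04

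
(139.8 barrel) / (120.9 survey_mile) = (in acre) 2.823e-08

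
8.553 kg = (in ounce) 301.7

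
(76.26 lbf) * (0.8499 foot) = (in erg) 8.788e+08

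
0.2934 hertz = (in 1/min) 17.6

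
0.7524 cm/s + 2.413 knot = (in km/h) 4.496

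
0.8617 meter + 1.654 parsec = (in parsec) 1.654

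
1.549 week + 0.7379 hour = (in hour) 261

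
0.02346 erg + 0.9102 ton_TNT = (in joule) 3.808e+09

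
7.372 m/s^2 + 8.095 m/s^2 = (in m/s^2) 15.47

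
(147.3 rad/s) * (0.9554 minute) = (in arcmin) 2.903e+07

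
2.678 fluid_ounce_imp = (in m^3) 7.609e-05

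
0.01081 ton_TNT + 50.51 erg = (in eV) 2.823e+26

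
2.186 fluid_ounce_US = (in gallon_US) 0.01708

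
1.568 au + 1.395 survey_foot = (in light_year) 2.479e-05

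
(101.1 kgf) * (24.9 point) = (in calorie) 2.082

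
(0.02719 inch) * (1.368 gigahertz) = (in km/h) 3.401e+06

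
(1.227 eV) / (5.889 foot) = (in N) 1.095e-19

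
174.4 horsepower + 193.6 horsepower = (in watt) 2.744e+05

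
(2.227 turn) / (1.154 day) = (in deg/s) 0.008041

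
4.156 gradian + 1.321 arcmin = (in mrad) 65.67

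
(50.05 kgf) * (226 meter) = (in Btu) 105.1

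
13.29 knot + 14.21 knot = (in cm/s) 1415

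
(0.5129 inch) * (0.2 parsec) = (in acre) 1.987e+10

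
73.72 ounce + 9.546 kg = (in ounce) 410.4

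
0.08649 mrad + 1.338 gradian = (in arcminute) 72.55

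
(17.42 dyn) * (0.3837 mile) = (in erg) 1.076e+06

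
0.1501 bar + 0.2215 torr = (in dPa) 1.504e+05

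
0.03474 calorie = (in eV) 9.072e+17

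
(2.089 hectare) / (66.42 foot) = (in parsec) 3.344e-14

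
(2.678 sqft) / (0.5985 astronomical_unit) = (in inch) 1.094e-10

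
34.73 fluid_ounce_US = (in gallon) 0.2713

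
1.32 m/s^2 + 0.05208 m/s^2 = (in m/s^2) 1.372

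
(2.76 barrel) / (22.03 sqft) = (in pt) 607.8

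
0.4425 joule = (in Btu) 0.0004194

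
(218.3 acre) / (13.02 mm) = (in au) 0.0004536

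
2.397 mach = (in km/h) 2938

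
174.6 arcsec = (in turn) 0.0001347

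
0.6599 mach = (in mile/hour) 502.6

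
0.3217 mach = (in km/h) 394.3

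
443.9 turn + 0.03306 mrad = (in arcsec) 5.753e+08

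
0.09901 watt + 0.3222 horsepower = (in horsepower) 0.3223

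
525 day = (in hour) 1.26e+04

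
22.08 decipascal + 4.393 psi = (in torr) 227.2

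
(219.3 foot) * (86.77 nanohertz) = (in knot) 1.127e-05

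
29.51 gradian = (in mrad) 463.5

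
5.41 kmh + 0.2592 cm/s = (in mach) 0.004421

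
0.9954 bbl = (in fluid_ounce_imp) 5570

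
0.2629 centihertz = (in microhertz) 2629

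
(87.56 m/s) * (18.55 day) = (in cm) 1.403e+10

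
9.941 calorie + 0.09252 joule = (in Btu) 0.03951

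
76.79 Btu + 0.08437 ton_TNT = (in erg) 3.531e+15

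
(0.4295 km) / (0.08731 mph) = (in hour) 3.057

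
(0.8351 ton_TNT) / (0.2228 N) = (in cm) 1.568e+12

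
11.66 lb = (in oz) 186.6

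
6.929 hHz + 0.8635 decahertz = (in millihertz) 7.015e+05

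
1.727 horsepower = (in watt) 1288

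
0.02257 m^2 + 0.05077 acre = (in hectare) 0.02055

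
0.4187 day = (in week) 0.05981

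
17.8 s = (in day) 0.000206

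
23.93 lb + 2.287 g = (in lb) 23.94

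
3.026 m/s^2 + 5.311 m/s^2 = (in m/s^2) 8.337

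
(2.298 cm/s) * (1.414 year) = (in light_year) 1.083e-10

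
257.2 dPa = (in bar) 0.0002572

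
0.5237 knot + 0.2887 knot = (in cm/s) 41.79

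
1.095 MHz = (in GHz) 0.001095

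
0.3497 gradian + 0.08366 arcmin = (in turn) 0.0008781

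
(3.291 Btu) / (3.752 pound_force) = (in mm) 2.08e+05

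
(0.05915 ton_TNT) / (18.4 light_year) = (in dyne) 0.0001422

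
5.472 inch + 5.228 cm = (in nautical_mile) 0.0001033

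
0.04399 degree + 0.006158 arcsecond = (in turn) 0.0001222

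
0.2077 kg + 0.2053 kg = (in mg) 4.13e+05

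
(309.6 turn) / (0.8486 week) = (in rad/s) 0.00379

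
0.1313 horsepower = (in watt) 97.91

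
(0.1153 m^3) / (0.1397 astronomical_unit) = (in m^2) 5.517e-12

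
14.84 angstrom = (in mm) 1.484e-06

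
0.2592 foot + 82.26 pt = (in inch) 4.253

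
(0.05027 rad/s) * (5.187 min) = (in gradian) 996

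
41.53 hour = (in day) 1.73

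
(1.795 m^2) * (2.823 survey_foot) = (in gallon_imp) 339.7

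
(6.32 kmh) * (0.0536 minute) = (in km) 0.005646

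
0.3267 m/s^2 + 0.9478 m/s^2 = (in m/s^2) 1.274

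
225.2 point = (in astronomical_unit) 5.311e-13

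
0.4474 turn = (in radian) 2.811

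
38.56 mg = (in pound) 8.501e-05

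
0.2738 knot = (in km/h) 0.5071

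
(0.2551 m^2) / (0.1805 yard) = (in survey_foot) 5.071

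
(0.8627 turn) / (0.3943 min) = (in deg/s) 13.13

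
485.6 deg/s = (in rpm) 80.93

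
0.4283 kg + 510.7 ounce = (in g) 1.491e+04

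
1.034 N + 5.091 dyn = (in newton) 1.034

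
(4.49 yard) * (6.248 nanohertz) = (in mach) 7.534e-11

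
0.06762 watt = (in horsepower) 9.068e-05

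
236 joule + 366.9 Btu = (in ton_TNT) 9.258e-05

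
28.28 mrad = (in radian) 0.02828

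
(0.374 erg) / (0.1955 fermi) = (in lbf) 4.301e+07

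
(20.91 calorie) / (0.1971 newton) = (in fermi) 4.439e+17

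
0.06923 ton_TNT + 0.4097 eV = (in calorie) 6.923e+07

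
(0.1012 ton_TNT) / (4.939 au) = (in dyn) 57.31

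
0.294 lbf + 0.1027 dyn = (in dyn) 1.308e+05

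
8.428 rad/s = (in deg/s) 482.9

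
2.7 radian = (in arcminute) 9282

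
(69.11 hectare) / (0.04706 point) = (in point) 1.18e+14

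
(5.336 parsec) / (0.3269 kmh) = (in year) 5.75e+10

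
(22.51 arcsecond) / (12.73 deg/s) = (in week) 8.121e-10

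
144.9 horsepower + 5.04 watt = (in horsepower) 144.9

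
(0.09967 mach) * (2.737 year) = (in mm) 2.929e+12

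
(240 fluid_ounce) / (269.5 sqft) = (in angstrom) 2.835e+06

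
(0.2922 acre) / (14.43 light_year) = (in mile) 5.382e-18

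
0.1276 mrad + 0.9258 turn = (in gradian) 370.3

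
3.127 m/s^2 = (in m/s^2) 3.127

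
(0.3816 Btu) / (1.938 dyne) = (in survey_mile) 1.291e+04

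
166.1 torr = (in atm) 0.2186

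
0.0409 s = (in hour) 1.136e-05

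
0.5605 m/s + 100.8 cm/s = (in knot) 3.049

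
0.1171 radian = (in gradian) 7.455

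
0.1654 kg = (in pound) 0.3646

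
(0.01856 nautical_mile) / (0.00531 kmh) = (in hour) 6.473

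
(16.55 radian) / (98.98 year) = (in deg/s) 3.038e-07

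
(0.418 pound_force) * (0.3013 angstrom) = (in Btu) 5.31e-14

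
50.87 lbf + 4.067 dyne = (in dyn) 2.263e+07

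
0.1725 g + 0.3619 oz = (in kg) 0.01043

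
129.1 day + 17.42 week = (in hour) 6025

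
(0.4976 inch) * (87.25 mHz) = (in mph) 0.002467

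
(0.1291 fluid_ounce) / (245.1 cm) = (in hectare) 1.558e-10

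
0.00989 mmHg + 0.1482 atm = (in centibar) 15.02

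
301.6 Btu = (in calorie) 7.605e+04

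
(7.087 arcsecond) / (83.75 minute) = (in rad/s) 6.838e-09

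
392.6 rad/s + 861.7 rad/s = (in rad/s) 1254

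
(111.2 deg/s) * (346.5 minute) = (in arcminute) 1.387e+08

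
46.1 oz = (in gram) 1307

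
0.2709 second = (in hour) 7.525e-05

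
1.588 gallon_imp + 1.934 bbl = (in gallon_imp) 69.22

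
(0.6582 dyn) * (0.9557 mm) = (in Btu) 5.962e-12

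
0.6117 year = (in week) 31.9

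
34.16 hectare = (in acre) 84.41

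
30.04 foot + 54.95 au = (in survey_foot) 2.697e+13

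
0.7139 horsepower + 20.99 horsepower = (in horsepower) 21.7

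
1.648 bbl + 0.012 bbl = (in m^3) 0.2639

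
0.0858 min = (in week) 8.512e-06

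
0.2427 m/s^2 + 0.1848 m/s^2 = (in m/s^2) 0.4275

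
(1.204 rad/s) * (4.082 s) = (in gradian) 312.9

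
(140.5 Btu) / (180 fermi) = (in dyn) 8.235e+22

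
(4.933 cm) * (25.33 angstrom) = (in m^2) 1.25e-10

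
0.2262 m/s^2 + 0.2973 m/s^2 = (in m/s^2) 0.5235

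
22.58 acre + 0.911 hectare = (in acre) 24.83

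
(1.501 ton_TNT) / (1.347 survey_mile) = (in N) 2.897e+06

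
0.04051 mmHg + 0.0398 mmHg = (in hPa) 0.1071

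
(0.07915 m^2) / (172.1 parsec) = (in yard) 1.63e-20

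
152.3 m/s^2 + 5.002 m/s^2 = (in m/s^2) 157.3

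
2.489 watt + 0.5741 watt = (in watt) 3.063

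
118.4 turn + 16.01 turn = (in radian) 844.5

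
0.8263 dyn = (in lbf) 1.858e-06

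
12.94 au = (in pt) 5.487e+15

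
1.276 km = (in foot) 4186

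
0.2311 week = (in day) 1.618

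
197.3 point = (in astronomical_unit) 4.653e-13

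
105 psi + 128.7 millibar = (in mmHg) 5527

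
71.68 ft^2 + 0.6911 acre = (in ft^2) 3.018e+04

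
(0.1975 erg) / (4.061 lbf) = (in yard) 1.196e-09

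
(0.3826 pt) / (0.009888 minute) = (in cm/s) 0.02275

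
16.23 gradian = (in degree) 14.61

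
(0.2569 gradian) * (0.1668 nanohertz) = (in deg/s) 3.857e-11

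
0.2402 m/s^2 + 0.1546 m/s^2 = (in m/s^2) 0.3948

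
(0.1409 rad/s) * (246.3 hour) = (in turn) 1.988e+04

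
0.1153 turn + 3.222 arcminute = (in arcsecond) 1.496e+05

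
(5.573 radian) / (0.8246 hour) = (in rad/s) 0.001877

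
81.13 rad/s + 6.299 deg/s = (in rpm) 775.8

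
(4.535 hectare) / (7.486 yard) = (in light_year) 7.003e-13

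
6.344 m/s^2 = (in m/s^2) 6.344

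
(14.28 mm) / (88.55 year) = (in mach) 1.502e-14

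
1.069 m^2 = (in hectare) 0.0001069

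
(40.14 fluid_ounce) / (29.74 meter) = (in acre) 9.863e-09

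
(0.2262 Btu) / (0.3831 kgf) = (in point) 1.801e+05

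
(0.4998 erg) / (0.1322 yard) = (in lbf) 9.295e-08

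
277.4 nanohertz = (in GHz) 2.774e-16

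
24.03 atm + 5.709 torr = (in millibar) 2.436e+04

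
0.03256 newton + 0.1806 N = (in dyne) 2.132e+04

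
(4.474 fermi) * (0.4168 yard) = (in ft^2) 1.835e-14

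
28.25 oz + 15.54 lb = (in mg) 7.85e+06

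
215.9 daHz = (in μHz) 2.159e+09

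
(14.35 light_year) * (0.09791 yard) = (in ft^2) 1.308e+17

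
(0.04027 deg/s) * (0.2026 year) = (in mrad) 4.491e+06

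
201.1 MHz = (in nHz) 2.011e+17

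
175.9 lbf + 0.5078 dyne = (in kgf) 79.79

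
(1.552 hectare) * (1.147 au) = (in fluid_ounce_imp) 9.373e+19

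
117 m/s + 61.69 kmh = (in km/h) 482.9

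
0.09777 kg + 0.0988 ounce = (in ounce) 3.548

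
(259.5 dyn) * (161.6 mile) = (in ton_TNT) 1.613e-07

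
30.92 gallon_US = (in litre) 117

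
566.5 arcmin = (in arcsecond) 3.399e+04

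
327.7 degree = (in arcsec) 1.18e+06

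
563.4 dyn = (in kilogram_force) 0.0005745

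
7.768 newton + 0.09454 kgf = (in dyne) 8.695e+05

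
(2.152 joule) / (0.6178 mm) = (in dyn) 3.483e+08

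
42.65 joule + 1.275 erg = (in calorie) 10.19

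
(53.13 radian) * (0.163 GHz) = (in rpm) 8.27e+10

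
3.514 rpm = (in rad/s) 0.368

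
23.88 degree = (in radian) 0.4168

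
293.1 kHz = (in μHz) 2.931e+11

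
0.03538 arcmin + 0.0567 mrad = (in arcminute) 0.2303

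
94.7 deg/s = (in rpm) 15.78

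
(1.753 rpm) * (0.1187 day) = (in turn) 299.6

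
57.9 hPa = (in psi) 0.8398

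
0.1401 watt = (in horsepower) 0.0001879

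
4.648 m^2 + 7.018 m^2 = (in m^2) 11.67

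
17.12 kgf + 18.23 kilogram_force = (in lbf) 77.93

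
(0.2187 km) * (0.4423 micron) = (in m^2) 9.673e-05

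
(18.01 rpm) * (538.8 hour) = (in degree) 2.096e+08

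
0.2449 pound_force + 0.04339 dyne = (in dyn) 1.089e+05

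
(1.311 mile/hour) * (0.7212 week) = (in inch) 1.006e+07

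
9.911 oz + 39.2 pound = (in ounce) 637.1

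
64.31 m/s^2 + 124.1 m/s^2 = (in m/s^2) 188.4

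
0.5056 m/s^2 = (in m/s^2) 0.5056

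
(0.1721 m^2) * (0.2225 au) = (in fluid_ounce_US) 1.937e+14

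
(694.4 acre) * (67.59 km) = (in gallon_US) 5.018e+13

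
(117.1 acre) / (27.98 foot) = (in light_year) 5.873e-12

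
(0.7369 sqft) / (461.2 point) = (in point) 1193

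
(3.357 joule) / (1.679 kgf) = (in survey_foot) 0.6689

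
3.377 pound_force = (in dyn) 1.502e+06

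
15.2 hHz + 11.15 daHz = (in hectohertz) 16.32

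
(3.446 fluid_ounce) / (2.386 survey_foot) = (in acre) 3.463e-08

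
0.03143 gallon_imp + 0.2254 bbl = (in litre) 35.98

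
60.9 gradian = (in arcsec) 1.973e+05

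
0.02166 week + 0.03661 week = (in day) 0.4079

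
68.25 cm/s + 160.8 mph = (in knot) 141.1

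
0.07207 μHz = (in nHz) 72.07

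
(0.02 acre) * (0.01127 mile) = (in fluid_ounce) 4.964e+07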